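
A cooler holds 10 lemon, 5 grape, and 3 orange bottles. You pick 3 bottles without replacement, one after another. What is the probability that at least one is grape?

P(no grape) = 13/18 × 12/17 × 11/16 = 1716/4896 = 143/408.
P(at least one) = 1 − 143/408 = 265/408.

265/408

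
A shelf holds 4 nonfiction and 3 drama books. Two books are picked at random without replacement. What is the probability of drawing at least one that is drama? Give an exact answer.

P(no drama) = 4/7 × 3/6 = 12/42 = 2/7.
P(at least one) = 1 − 2/7 = 5/7.

5/7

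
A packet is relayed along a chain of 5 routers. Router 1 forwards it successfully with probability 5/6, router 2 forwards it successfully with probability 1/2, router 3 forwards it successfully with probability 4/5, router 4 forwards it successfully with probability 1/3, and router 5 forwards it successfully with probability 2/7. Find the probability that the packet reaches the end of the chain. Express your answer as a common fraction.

2/63

The events are sequential, so multiply the conditional probabilities:
P = 5/6 × 1/2 × 4/5 × 1/3 × 2/7 = 40/1260 = 2/63.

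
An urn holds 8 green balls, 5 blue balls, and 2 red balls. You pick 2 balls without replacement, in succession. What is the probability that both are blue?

2/21

P(all blue) = 5/15 × 4/14 = 20/210 = 2/21.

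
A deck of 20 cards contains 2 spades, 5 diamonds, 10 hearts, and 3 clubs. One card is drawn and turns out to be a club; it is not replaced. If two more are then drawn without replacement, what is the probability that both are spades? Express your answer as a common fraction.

1/171

After the first draw, 2 of the remaining 19 cards are spades.
P = 2/19 × 1/18 = 2/342 = 1/171.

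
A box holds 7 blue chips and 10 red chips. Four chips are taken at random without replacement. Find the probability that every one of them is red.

3/34

P(every draw is red) = 10/17 × 9/16 × 8/15 × 7/14 = 5040/57120 = 3/34.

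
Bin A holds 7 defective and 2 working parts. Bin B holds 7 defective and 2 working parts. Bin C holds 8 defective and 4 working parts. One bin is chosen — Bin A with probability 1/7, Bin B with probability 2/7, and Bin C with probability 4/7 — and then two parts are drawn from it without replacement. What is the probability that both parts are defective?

65/132

From Bin A: P(both defective) = (7/9)(6/8) = 7/12.
From Bin B: P(both defective) = (7/9)(6/8) = 7/12.
From Bin C: P(both defective) = (8/12)(7/11) = 14/33.
Total probability = (1/7)(7/12) + (2/7)(7/12) + (4/7)(14/33) = 65/132.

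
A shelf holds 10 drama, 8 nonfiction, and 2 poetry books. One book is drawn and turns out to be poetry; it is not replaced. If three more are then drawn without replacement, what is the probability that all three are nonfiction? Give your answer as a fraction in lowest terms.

56/969

After the first draw, 8 of the remaining 19 books are nonfiction.
P = 8/19 × 7/18 × 6/17 = 336/5814 = 56/969.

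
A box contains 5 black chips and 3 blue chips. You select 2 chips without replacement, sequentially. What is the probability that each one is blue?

P(all blue) = 3/8 × 2/7 = 6/56 = 3/28.

3/28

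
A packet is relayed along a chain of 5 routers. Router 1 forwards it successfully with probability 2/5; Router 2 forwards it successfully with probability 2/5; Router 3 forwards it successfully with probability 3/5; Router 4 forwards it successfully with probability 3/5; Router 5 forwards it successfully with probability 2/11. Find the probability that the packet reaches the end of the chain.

Multiplying along the chain,
P = 2/5 × 2/5 × 3/5 × 3/5 × 2/11 = 72/6875.

72/6875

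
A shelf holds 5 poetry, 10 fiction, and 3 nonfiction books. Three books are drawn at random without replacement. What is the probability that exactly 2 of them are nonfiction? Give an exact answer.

One ordering (nonfiction drawn first) has probability 3/18 × 2/17 × 15/16 = 90/4896 = 5/272.
There are C(3,2) = 3 such orderings, each equally likely, so P = 3 × 5/272 = 15/272.

15/272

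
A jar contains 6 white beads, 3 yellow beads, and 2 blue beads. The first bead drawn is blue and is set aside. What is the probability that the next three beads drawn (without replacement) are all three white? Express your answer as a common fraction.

1/6

With the first bead removed, 6 white remain out of 10.
P = 6/10 × 5/9 × 4/8 = 120/720 = 1/6.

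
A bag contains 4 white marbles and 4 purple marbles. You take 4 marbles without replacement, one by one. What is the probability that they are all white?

1/70

P(every draw is white) = 4/8 × 3/7 × 2/6 × 1/5 = 24/1680 = 1/70.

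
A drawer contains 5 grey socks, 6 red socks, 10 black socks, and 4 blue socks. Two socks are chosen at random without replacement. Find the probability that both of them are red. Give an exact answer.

P = 6/25 × 5/24 = 30/600 = 1/20.

1/20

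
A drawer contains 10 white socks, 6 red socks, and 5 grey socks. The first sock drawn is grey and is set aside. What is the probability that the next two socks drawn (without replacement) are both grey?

After the first draw, 4 of the remaining 20 socks are grey.
P = 4/20 × 3/19 = 12/380 = 3/95.

3/95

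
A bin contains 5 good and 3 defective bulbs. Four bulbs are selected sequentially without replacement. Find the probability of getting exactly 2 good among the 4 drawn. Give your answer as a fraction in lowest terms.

One ordering (good drawn first) has probability 5/8 × 4/7 × 3/6 × 2/5 = 120/1680 = 1/14.
There are C(4,2) = 6 such orderings, each equally likely, so P = 6 × 1/14 = 3/7.

3/7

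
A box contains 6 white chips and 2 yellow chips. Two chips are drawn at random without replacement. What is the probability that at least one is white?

27/28

P(no white) = 2/8 × 1/7 = 2/56 = 1/28.
P(at least one) = 1 − 1/28 = 27/28.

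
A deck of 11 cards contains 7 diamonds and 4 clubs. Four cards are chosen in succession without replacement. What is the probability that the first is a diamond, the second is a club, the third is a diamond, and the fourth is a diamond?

Each draw changes the counts, so multiply the conditional probabilities along the sequence:
P = 7/11 × 4/10 × 6/9 × 5/8 = 840/7920 = 7/66.

7/66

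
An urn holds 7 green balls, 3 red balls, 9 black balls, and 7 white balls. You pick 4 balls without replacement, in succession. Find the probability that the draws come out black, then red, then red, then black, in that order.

9/7475

Chain rule:
P = 9/26 × 3/25 × 2/24 × 8/23 = 432/358800 = 9/7475.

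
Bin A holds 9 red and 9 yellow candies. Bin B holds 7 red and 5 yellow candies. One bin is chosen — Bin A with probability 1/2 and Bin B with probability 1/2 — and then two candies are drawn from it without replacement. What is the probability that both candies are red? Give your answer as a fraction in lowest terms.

207/748

From Bin A: P(both red) = (9/18)(8/17) = 4/17.
From Bin B: P(both red) = (7/12)(6/11) = 7/22.
Total probability = (1/2)(4/17) + (1/2)(7/22) = 207/748.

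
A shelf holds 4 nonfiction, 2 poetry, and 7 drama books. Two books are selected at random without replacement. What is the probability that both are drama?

7/26

P = 7/13 × 6/12 = 42/156 = 7/26.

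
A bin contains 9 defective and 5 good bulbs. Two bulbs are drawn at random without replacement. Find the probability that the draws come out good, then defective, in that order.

Chain rule:
P = 5/14 × 9/13 = 45/182.

45/182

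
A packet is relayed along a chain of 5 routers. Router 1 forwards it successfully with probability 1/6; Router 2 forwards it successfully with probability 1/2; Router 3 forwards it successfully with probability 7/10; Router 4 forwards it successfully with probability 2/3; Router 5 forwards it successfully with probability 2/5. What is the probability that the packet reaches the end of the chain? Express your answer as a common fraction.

Multiplying along the chain,
P = 1/6 × 1/2 × 7/10 × 2/3 × 2/5 = 28/1800 = 7/450.

7/450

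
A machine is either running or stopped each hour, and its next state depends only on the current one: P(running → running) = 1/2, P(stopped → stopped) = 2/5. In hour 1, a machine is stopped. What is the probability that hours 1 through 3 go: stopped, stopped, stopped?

Hour 1 is given. For each transition, use the conditional probability from the current state:
P(stopped | stopped) = 2/5; P(stopped | stopped) = 2/5.
P = 2/5 × 2/5 = 4/25.

4/25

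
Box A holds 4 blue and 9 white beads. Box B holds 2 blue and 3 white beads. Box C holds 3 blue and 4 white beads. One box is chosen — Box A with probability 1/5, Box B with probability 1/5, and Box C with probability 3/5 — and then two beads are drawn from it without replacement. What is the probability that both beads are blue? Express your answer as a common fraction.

551/4550

From Box A: P(both blue) = (4/13)(3/12) = 1/13.
From Box B: P(both blue) = (2/5)(1/4) = 1/10.
From Box C: P(both blue) = (3/7)(2/6) = 1/7.
Total probability = (1/5)(1/13) + (1/5)(1/10) + (3/5)(1/7) = 551/4550.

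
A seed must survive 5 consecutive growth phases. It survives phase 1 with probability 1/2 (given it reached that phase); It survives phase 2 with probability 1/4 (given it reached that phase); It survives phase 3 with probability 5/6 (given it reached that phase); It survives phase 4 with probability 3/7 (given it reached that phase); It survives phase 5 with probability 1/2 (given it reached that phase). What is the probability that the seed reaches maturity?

The events are sequential, so multiply the conditional probabilities:
P = 1/2 × 1/4 × 5/6 × 3/7 × 1/2 = 15/672 = 5/224.

5/224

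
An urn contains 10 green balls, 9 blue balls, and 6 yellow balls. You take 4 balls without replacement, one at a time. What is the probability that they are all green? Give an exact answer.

21/1265

P = 10/25 × 9/24 × 8/23 × 7/22 = 5040/303600 = 21/1265.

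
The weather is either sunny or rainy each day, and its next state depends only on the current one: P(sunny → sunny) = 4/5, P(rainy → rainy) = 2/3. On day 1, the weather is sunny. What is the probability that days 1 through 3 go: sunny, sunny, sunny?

16/25

Day 1 is given. For each transition, use the conditional probability from the current state:
P(sunny | sunny) = 4/5; P(sunny | sunny) = 4/5.
P = 4/5 × 4/5 = 16/25.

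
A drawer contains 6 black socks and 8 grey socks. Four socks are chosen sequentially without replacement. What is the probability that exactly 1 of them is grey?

160/1001

One ordering (grey drawn first) has probability 8/14 × 6/13 × 5/12 × 4/11 = 960/24024 = 40/1001.
There are C(4,1) = 4 such orderings, each equally likely, so P = 4 × 40/1001 = 160/1001.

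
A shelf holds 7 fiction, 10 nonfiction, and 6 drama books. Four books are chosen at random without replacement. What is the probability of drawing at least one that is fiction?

P(no fiction) = 16/23 × 15/22 × 14/21 × 13/20 = 43680/212520 = 52/253.
P(at least one) = 1 − 52/253 = 201/253.

201/253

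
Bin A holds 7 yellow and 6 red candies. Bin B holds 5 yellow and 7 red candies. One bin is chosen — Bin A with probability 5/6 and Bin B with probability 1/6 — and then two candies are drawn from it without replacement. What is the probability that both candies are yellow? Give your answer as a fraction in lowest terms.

1285/5148

From Bin A: P(both yellow) = (7/13)(6/12) = 7/26.
From Bin B: P(both yellow) = (5/12)(4/11) = 5/33.
Total probability = (5/6)(7/26) + (1/6)(5/33) = 1285/5148.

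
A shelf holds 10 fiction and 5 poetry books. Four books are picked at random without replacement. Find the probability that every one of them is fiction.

P(every draw is fiction) = 10/15 × 9/14 × 8/13 × 7/12 = 5040/32760 = 2/13.

2/13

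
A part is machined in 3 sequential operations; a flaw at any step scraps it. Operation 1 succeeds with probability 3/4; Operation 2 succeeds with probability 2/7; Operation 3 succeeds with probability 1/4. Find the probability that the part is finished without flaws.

The events are sequential, so multiply the conditional probabilities:
P = 3/4 × 2/7 × 1/4 = 6/112 = 3/56.

3/56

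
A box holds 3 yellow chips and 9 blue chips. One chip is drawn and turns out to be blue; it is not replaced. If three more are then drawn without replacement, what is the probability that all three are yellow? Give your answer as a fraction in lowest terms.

1/165

With the first chip removed, 3 yellow remain out of 11.
P = 3/11 × 2/10 × 1/9 = 6/990 = 1/165.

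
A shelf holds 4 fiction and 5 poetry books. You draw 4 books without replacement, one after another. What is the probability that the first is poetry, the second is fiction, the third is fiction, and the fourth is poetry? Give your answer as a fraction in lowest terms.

Multiply the probability of each draw given the previous ones:
P = 5/9 × 4/8 × 3/7 × 4/6 = 240/3024 = 5/63.

5/63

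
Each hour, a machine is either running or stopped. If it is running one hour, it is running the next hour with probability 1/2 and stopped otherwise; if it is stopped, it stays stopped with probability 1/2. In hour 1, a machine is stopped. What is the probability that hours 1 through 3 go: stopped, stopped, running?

Hour 1 is given. For each transition, use the conditional probability from the current state:
P(stopped | stopped) = 1/2; P(running | stopped) = 1/2.
P = 1/2 × 1/2 = 1/4.

1/4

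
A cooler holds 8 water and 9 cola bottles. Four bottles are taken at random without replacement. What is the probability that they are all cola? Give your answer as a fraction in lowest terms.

P(all cola) = 9/17 × 8/16 × 7/15 × 6/14 = 3024/57120 = 9/170.

9/170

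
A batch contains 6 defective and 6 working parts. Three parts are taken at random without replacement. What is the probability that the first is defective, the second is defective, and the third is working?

Each draw changes the counts, so multiply the conditional probabilities along the sequence:
P = 6/12 × 5/11 × 6/10 = 180/1320 = 3/22.

3/22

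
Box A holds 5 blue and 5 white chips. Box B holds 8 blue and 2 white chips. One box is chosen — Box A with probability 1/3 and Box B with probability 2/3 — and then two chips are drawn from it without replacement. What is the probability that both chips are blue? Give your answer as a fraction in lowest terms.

22/45

From Box A: P(both blue) = (5/10)(4/9) = 2/9.
From Box B: P(both blue) = (8/10)(7/9) = 28/45.
Total probability = (1/3)(2/9) + (2/3)(28/45) = 22/45.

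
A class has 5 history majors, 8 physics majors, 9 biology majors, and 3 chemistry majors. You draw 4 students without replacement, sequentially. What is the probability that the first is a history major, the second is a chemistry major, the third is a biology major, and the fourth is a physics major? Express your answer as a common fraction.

9/2530

Multiply the probability of each draw given the previous ones:
P = 5/25 × 3/24 × 9/23 × 8/22 = 1080/303600 = 9/2530.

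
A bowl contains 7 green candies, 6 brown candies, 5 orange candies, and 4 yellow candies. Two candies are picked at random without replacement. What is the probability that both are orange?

10/231

P(every draw is orange) = 5/22 × 4/21 = 20/462 = 10/231.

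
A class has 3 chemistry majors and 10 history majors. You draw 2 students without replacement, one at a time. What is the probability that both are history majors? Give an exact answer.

P(every draw is a history major) = 10/13 × 9/12 = 90/156 = 15/26.

15/26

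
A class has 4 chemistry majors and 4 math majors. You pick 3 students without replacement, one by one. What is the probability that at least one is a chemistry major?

13/14

P(no chemistry majors) = 4/8 × 3/7 × 2/6 = 24/336 = 1/14.
P(at least one) = 1 − 1/14 = 13/14.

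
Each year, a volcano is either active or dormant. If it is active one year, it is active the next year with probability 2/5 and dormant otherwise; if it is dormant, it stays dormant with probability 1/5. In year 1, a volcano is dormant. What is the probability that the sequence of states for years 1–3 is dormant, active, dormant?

Year 1 is given. For each transition, use the conditional probability from the current state:
P(active | dormant) = 4/5; P(dormant | active) = 3/5.
P = 4/5 × 3/5 = 12/25.

12/25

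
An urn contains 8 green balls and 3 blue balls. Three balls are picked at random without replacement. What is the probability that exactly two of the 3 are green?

One ordering (green drawn first) has probability 8/11 × 7/10 × 3/9 = 168/990 = 28/165.
There are C(3,2) = 3 such orderings, each equally likely, so P = 3 × 28/165 = 28/55.

28/55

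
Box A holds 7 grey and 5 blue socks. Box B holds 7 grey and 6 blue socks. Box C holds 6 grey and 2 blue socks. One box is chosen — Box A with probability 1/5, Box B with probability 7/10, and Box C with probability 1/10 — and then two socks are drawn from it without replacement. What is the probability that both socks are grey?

12239/40040

From Box A: P(both grey) = (7/12)(6/11) = 7/22.
From Box B: P(both grey) = (7/13)(6/12) = 7/26.
From Box C: P(both grey) = (6/8)(5/7) = 15/28.
Total probability = (1/5)(7/22) + (7/10)(7/26) + (1/10)(15/28) = 12239/40040.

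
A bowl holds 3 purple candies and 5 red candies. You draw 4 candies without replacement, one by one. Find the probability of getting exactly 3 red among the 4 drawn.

3/7

One ordering (red drawn first) has probability 5/8 × 4/7 × 3/6 × 3/5 = 180/1680 = 3/28.
There are C(4,3) = 4 such orderings, each equally likely, so P = 4 × 3/28 = 3/7.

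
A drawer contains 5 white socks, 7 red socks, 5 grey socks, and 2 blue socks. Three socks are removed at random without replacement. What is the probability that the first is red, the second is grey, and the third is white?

Chain rule:
P = 7/19 × 5/18 × 5/17 = 175/5814.

175/5814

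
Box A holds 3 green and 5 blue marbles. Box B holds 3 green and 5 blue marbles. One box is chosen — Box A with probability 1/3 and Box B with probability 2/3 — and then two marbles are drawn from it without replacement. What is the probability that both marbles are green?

From Box A: P(both green) = (3/8)(2/7) = 3/28.
From Box B: P(both green) = (3/8)(2/7) = 3/28.
Total probability = (1/3)(3/28) + (2/3)(3/28) = 3/28.

3/28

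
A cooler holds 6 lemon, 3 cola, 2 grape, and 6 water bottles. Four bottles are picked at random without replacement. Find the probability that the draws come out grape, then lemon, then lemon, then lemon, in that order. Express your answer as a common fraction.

1/238

Each draw changes the counts, so multiply the conditional probabilities along the sequence:
P = 2/17 × 6/16 × 5/15 × 4/14 = 240/57120 = 1/238.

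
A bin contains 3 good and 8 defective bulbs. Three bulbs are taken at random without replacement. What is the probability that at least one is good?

109/165

P(no good) = 8/11 × 7/10 × 6/9 = 336/990 = 56/165.
P(at least one) = 1 − 56/165 = 109/165.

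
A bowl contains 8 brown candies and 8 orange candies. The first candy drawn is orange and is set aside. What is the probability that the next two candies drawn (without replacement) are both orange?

1/5

After the first draw, 7 of the remaining 15 candies are orange.
P = 7/15 × 6/14 = 42/210 = 1/5.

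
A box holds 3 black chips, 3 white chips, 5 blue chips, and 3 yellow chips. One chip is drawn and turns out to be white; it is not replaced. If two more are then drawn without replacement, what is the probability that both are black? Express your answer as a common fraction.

After the first draw, 3 of the remaining 13 chips are black.
P = 3/13 × 2/12 = 6/156 = 1/26.

1/26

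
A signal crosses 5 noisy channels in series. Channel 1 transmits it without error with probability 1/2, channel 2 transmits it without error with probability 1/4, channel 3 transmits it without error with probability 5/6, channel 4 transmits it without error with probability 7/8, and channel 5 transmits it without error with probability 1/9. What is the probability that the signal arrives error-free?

35/3456

Multiplying along the chain,
P = 1/2 × 1/4 × 5/6 × 7/8 × 1/9 = 35/3456.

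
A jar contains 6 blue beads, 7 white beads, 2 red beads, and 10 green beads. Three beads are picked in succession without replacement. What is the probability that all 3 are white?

7/460

P(all white) = 7/25 × 6/24 × 5/23 = 210/13800 = 7/460.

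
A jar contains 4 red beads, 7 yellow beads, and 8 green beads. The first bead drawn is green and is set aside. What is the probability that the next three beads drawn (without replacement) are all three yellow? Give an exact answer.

With the first bead removed, 7 yellow remain out of 18.
P = 7/18 × 6/17 × 5/16 = 210/4896 = 35/816.

35/816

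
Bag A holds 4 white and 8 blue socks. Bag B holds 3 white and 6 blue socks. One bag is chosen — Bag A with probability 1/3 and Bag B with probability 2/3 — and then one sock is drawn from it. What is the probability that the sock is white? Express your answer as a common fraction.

From Bag A: P(white) = 4/12.
From Bag B: P(white) = 3/9.
Total probability = (1/3)(4/12) + (2/3)(3/9) = 1/3.

1/3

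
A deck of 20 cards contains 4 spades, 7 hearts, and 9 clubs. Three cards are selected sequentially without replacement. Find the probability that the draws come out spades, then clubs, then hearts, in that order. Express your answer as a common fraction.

7/190

Chain rule:
P = 4/20 × 9/19 × 7/18 = 252/6840 = 7/190.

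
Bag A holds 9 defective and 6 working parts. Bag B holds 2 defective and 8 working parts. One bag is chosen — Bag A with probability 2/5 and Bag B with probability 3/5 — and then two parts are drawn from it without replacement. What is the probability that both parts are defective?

79/525

From Bag A: P(both defective) = (9/15)(8/14) = 12/35.
From Bag B: P(both defective) = (2/10)(1/9) = 1/45.
Total probability = (2/5)(12/35) + (3/5)(1/45) = 79/525.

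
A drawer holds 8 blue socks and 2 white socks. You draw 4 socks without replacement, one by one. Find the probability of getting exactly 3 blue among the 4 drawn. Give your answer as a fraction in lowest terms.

8/15

One ordering (blue drawn first) has probability 8/10 × 7/9 × 6/8 × 2/7 = 672/5040 = 2/15.
There are C(4,3) = 4 such orderings, each equally likely, so P = 4 × 2/15 = 8/15.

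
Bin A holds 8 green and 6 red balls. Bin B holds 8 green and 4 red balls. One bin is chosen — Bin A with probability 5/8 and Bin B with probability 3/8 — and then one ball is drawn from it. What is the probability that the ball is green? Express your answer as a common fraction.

17/28

From Bin A: P(green) = 8/14.
From Bin B: P(green) = 8/12.
Total probability = (5/8)(8/14) + (3/8)(8/12) = 17/28.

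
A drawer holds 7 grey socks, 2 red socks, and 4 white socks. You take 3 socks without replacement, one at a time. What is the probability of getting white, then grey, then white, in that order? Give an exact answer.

Multiply the probability of each draw given the previous ones:
P = 4/13 × 7/12 × 3/11 = 84/1716 = 7/143.

7/143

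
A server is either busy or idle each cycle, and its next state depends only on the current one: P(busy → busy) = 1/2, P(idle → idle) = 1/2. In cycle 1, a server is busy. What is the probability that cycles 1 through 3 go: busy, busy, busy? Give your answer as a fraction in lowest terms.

1/4

Cycle 1 is given. For each transition, use the conditional probability from the current state:
P(busy | busy) = 1/2; P(busy | busy) = 1/2.
P = 1/2 × 1/2 = 1/4.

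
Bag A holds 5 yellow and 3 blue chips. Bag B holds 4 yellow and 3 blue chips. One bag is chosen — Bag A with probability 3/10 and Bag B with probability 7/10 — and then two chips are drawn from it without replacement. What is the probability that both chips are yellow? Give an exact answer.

From Bag A: P(both yellow) = (5/8)(4/7) = 5/14.
From Bag B: P(both yellow) = (4/7)(3/6) = 2/7.
Total probability = (3/10)(5/14) + (7/10)(2/7) = 43/140.

43/140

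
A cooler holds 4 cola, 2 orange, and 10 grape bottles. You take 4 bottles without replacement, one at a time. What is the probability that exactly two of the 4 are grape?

135/364

One ordering (grape drawn first) has probability 10/16 × 9/15 × 6/14 × 5/13 = 2700/43680 = 45/728.
There are C(4,2) = 6 such orderings, each equally likely, so P = 6 × 45/728 = 135/364.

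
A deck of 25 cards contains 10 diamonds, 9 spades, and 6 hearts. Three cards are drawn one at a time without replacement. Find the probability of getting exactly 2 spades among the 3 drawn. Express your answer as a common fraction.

One ordering (spades drawn first) has probability 9/25 × 8/24 × 16/23 = 1152/13800 = 48/575.
There are C(3,2) = 3 such orderings, each equally likely, so P = 3 × 48/575 = 144/575.

144/575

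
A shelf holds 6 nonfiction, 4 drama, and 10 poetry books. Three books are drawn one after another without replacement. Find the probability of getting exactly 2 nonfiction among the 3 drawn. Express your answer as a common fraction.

7/38

One ordering (nonfiction drawn first) has probability 6/20 × 5/19 × 14/18 = 420/6840 = 7/114.
There are C(3,2) = 3 such orderings, each equally likely, so P = 3 × 7/114 = 7/38.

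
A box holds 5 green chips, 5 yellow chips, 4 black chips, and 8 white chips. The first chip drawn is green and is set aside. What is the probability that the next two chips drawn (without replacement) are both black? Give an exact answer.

After the first draw, 4 of the remaining 21 chips are black.
P = 4/21 × 3/20 = 12/420 = 1/35.

1/35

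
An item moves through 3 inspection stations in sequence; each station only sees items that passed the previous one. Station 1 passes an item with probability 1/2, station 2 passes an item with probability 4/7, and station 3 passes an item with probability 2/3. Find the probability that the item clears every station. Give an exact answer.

4/21

Each stage is reached only if all earlier stages succeed, so
P = 1/2 × 4/7 × 2/3 = 8/42 = 4/21.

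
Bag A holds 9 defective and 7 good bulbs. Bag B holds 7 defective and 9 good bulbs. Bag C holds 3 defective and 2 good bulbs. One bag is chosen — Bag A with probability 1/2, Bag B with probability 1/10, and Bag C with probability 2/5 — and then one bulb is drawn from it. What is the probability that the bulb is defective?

113/200

From Bag A: P(defective) = 9/16.
From Bag B: P(defective) = 7/16.
From Bag C: P(defective) = 3/5.
Total probability = (1/2)(9/16) + (1/10)(7/16) + (2/5)(3/5) = 113/200.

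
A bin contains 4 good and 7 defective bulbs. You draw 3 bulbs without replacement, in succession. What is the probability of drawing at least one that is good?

P(no good) = 7/11 × 6/10 × 5/9 = 210/990 = 7/33.
P(at least one) = 1 − 7/33 = 26/33.

26/33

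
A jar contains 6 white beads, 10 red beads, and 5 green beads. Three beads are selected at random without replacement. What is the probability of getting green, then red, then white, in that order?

5/133

Each draw changes the counts, so multiply the conditional probabilities along the sequence:
P = 5/21 × 10/20 × 6/19 = 300/7980 = 5/133.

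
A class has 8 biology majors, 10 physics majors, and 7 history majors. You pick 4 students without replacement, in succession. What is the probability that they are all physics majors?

P(all physics majors) = 10/25 × 9/24 × 8/23 × 7/22 = 5040/303600 = 21/1265.

21/1265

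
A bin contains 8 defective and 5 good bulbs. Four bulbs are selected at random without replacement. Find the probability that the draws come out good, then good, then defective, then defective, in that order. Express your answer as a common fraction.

28/429

Each draw changes the counts, so multiply the conditional probabilities along the sequence:
P = 5/13 × 4/12 × 8/11 × 7/10 = 1120/17160 = 28/429.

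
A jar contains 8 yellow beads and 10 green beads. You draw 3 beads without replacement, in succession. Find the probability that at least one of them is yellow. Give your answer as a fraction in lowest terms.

P(no yellow) = 10/18 × 9/17 × 8/16 = 720/4896 = 5/34.
P(at least one) = 1 − 5/34 = 29/34.

29/34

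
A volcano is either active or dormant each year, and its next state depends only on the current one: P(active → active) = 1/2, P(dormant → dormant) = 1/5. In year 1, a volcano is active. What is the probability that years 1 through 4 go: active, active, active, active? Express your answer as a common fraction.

Year 1 is given. For each transition, use the conditional probability from the current state:
P(active | active) = 1/2; P(active | active) = 1/2; P(active | active) = 1/2.
P = 1/2 × 1/2 × 1/2 = 1/8.

1/8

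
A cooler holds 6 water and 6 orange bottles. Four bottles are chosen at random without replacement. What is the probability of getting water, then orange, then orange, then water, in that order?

Each draw changes the counts, so multiply the conditional probabilities along the sequence:
P = 6/12 × 6/11 × 5/10 × 5/9 = 900/11880 = 5/66.

5/66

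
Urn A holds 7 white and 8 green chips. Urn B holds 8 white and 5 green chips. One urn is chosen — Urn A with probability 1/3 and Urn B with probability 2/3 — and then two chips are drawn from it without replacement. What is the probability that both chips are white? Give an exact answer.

From Urn A: P(both white) = (7/15)(6/14) = 1/5.
From Urn B: P(both white) = (8/13)(7/12) = 14/39.
Total probability = (1/3)(1/5) + (2/3)(14/39) = 179/585.

179/585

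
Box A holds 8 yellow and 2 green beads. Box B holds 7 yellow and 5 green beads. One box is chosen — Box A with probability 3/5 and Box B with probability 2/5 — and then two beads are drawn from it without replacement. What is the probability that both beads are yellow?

413/825

From Box A: P(both yellow) = (8/10)(7/9) = 28/45.
From Box B: P(both yellow) = (7/12)(6/11) = 7/22.
Total probability = (3/5)(28/45) + (2/5)(7/22) = 413/825.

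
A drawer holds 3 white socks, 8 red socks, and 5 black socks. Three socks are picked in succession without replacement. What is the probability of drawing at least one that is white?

137/280

P(no white) = 13/16 × 12/15 × 11/14 = 1716/3360 = 143/280.
P(at least one) = 1 − 143/280 = 137/280.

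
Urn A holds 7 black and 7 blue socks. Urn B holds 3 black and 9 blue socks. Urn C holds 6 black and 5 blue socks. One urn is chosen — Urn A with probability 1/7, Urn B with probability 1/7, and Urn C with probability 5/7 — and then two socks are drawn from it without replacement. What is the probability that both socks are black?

67/286

From Urn A: P(both black) = (7/14)(6/13) = 3/13.
From Urn B: P(both black) = (3/12)(2/11) = 1/22.
From Urn C: P(both black) = (6/11)(5/10) = 3/11.
Total probability = (1/7)(3/13) + (1/7)(1/22) + (5/7)(3/11) = 67/286.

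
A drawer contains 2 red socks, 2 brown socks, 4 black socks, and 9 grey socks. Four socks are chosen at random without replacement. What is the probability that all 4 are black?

1/2380

P = 4/17 × 3/16 × 2/15 × 1/14 = 24/57120 = 1/2380.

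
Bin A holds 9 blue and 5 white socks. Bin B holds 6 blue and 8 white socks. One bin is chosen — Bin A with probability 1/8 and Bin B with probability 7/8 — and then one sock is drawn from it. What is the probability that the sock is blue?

From Bin A: P(blue) = 9/14.
From Bin B: P(blue) = 6/14.
Total probability = (1/8)(9/14) + (7/8)(6/14) = 51/112.

51/112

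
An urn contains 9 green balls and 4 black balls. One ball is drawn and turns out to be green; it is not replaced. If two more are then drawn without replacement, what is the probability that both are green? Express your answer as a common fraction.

With the first ball removed, 8 green remain out of 12.
P = 8/12 × 7/11 = 56/132 = 14/33.

14/33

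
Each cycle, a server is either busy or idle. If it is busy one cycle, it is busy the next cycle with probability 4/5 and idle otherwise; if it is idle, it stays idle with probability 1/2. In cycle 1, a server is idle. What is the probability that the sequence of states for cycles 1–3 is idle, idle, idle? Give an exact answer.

1/4

Cycle 1 is given. For each transition, use the conditional probability from the current state:
P(idle | idle) = 1/2; P(idle | idle) = 1/2.
P = 1/2 × 1/2 = 1/4.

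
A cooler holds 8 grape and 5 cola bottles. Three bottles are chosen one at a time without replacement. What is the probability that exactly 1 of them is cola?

70/143

One ordering (cola drawn first) has probability 5/13 × 8/12 × 7/11 = 280/1716 = 70/429.
There are C(3,1) = 3 such orderings, each equally likely, so P = 3 × 70/429 = 70/143.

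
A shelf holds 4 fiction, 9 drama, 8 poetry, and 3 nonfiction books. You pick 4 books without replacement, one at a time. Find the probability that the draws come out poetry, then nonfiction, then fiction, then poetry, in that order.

Each draw changes the counts, so multiply the conditional probabilities along the sequence:
P = 8/24 × 3/23 × 4/22 × 7/21 = 672/255024 = 2/759.

2/759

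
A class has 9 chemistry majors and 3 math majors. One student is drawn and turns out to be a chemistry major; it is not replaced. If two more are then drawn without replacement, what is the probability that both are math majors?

After the first draw, 3 of the remaining 11 students are math majors.
P = 3/11 × 2/10 = 6/110 = 3/55.

3/55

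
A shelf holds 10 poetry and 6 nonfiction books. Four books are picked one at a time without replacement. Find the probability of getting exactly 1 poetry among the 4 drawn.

10/91

One ordering (poetry drawn first) has probability 10/16 × 6/15 × 5/14 × 4/13 = 1200/43680 = 5/182.
There are C(4,1) = 4 such orderings, each equally likely, so P = 4 × 5/182 = 10/91.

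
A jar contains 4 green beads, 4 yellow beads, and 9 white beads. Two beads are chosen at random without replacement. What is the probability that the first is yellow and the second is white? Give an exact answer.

9/68

Each draw changes the counts, so multiply the conditional probabilities along the sequence:
P = 4/17 × 9/16 = 36/272 = 9/68.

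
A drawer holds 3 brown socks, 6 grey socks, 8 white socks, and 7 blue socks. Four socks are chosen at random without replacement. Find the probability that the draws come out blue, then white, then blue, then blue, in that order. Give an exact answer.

Each draw changes the counts, so multiply the conditional probabilities along the sequence:
P = 7/24 × 8/23 × 6/22 × 5/21 = 1680/255024 = 5/759.

5/759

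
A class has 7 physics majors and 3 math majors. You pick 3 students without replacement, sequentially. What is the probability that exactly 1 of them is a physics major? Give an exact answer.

7/40

One ordering (a physics major drawn first) has probability 7/10 × 3/9 × 2/8 = 42/720 = 7/120.
There are C(3,1) = 3 such orderings, each equally likely, so P = 3 × 7/120 = 7/40.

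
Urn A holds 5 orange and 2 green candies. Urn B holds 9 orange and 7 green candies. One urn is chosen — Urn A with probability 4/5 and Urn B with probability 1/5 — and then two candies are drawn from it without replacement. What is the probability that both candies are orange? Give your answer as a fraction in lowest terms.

463/1050

From Urn A: P(both orange) = (5/7)(4/6) = 10/21.
From Urn B: P(both orange) = (9/16)(8/15) = 3/10.
Total probability = (4/5)(10/21) + (1/5)(3/10) = 463/1050.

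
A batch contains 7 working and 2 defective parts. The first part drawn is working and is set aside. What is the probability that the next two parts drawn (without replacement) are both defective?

1/28

After the first draw, 2 of the remaining 8 parts are defective.
P = 2/8 × 1/7 = 2/56 = 1/28.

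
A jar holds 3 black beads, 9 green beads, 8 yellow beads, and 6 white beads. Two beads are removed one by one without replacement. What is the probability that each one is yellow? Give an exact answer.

28/325

P(all yellow) = 8/26 × 7/25 = 56/650 = 28/325.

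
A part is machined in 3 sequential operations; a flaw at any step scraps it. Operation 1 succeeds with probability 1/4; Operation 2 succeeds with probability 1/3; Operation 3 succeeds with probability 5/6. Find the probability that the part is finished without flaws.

5/72

Multiplying along the chain,
P = 1/4 × 1/3 × 5/6 = 5/72.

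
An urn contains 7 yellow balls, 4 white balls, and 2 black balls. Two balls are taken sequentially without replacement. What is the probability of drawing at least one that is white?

P(no white) = 9/13 × 8/12 = 72/156 = 6/13.
P(at least one) = 1 − 6/13 = 7/13.

7/13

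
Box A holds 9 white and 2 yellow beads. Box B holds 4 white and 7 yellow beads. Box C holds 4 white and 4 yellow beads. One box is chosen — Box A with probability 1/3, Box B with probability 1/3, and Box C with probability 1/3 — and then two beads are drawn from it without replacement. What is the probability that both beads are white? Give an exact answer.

From Box A: P(both white) = (9/11)(8/10) = 36/55.
From Box B: P(both white) = (4/11)(3/10) = 6/55.
From Box C: P(both white) = (4/8)(3/7) = 3/14.
Total probability = (1/3)(36/55) + (1/3)(6/55) + (1/3)(3/14) = 251/770.

251/770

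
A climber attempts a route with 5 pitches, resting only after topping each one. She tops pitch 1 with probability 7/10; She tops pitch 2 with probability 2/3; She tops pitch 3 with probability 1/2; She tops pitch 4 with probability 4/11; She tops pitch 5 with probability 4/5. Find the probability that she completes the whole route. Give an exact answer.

56/825

Each stage is reached only if all earlier stages succeed, so
P = 7/10 × 2/3 × 1/2 × 4/11 × 4/5 = 224/3300 = 56/825.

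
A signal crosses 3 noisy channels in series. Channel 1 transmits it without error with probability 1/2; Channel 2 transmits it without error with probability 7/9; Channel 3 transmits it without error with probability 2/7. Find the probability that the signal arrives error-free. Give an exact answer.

Multiplying along the chain,
P = 1/2 × 7/9 × 2/7 = 14/126 = 1/9.

1/9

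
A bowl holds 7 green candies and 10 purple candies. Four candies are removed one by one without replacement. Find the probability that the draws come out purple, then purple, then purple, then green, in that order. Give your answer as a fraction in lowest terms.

Chain rule:
P = 10/17 × 9/16 × 8/15 × 7/14 = 5040/57120 = 3/34.

3/34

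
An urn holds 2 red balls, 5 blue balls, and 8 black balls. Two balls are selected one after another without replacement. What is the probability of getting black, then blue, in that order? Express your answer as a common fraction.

4/21

Each draw changes the counts, so multiply the conditional probabilities along the sequence:
P = 8/15 × 5/14 = 40/210 = 4/21.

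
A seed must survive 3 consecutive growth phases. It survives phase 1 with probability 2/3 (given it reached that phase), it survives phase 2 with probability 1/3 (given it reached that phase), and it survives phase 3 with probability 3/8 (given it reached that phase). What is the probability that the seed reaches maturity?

The events are sequential, so multiply the conditional probabilities:
P = 2/3 × 1/3 × 3/8 = 6/72 = 1/12.

1/12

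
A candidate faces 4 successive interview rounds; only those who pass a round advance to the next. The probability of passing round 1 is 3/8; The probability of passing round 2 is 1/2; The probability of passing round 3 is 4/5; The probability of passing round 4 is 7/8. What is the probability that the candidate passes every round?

Each stage is reached only if all earlier stages succeed, so
P = 3/8 × 1/2 × 4/5 × 7/8 = 84/640 = 21/160.

21/160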